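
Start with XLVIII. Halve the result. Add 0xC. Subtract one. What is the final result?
Convert XLVIII (Roman numeral) → 40 + 5 + 1 + 1 + 1 = 48 (decimal)
Start: 48
48 ÷ 2 = 24
Convert 0xC (hexadecimal) → 12 (decimal)
24 + 12 = 36
Convert one (English words) → 1 (decimal)
36 - 1 = 35
35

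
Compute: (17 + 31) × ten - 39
Convert ten (English words) → 10 (decimal)
Expression in decimal: (17 + 31) × 10 - 39
Parentheses first: 17 + 31 = 48
Multiply: 48 × 10 = 480
Subtract: 480 - 39 = 441
441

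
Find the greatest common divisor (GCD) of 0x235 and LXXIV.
Convert 0x235 (hexadecimal) → 2×256 + 3×16 + 5 = 565 (decimal)
Convert LXXIV (Roman numeral) → 50 + 10 + 10 + 4 = 74 (decimal)
Compute gcd(565, 74) = 1
1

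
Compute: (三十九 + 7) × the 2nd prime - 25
Convert 三十九 (Chinese numeral) → 3×10 + 9 = 39 (decimal)
Convert the 2nd prime (prime index) → 3 (decimal)
Expression in decimal: (39 + 7) × 3 - 25
Parentheses first: 39 + 7 = 46
Multiply: 46 × 3 = 138
Subtract: 138 - 25 = 113
113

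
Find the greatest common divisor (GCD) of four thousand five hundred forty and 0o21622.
Convert four thousand five hundred forty (English words) → 4×1000 + 5×100 + 40 = 4540 (decimal)
Convert 0o21622 (octal) → 2×4096 + 1×512 + 6×64 + 2×8 + 2 = 9106 (decimal)
Compute gcd(4540, 9106) = 2
2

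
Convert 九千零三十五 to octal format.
Convert 九千零三十五 (Chinese numeral) → 9×1000 + 3×10 + 5 = 9035 (decimal)
Convert 9035 (decimal) → 9035 = 2×4096 + 1×512 + 5×64 + 1×8 + 3 → 0o21513 (octal)
0o21513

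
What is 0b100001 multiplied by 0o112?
Convert 0b100001 (binary) → 32 + 1 = 33 (decimal)
Convert 0o112 (octal) → 1×64 + 1×8 + 2 = 74 (decimal)
Compute 33 × 74 = 2442
2442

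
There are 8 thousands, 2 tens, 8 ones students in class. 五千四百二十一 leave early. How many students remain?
Convert 8 thousands, 2 tens, 8 ones (place-value notation) → 8×1000 + 2×10 + 8 = 8028 (decimal)
Convert 五千四百二十一 (Chinese numeral) → 5×1000 + 4×100 + 2×10 + 1 = 5421 (decimal)
Compute 8028 - 5421 = 2607
2607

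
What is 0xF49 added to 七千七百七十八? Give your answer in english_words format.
Convert 0xF49 (hexadecimal) → 15×256 + 4×16 + 9 = 3913 (decimal)
Convert 七千七百七十八 (Chinese numeral) → 7×1000 + 7×100 + 7×10 + 8 = 7778 (decimal)
Compute 3913 + 7778 = 11691
Convert 11691 (decimal) → 11691 = 11×1000 + 6×100 + 91 → eleven thousand six hundred ninety-one (English words)
eleven thousand six hundred ninety-one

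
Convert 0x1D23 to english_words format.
Convert 0x1D23 (hexadecimal) → 1×4096 + 13×256 + 2×16 + 3 = 7459 (decimal)
Convert 7459 (decimal) → 7459 = 7×1000 + 4×100 + 59 → seven thousand four hundred fifty-nine (English words)
seven thousand four hundred fifty-nine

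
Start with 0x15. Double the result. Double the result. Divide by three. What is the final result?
Convert 0x15 (hexadecimal) → 1×16 + 5 = 21 (decimal)
Start: 21
21 × 2 = 42
42 × 2 = 84
Convert three (English words) → 3 (decimal)
84 ÷ 3 = 28
28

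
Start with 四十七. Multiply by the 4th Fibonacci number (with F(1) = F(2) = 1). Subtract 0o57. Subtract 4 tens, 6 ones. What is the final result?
Convert 四十七 (Chinese numeral) → 4×10 + 7 = 47 (decimal)
Start: 47
Convert the 4th Fibonacci number (with F(1) = F(2) = 1) (Fibonacci index) → 1, 1, 2, 3 → 3 (decimal)
47 × 3 = 141
Convert 0o57 (octal) → 5×8 + 7 = 47 (decimal)
141 - 47 = 94
Convert 4 tens, 6 ones (place-value notation) → 4×10 + 6 = 46 (decimal)
94 - 46 = 48
48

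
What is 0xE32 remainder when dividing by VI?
Convert 0xE32 (hexadecimal) → 14×256 + 3×16 + 2 = 3634 (decimal)
Convert VI (Roman numeral) → 5 + 1 = 6 (decimal)
Compute 3634 mod 6 = 4
4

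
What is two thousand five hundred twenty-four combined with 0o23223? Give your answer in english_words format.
Convert two thousand five hundred twenty-four (English words) → 2×1000 + 5×100 + 24 = 2524 (decimal)
Convert 0o23223 (octal) → 2×4096 + 3×512 + 2×64 + 2×8 + 3 = 9875 (decimal)
Compute 2524 + 9875 = 12399
Convert 12399 (decimal) → 12399 = 12×1000 + 3×100 + 99 → twelve thousand three hundred ninety-nine (English words)
twelve thousand three hundred ninety-nine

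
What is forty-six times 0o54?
Convert forty-six (English words) → 46 (decimal)
Convert 0o54 (octal) → 5×8 + 4 = 44 (decimal)
Compute 46 × 44 = 2024
2024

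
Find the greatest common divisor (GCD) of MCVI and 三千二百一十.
Convert MCVI (Roman numeral) → 1000 + 100 + 5 + 1 = 1106 (decimal)
Convert 三千二百一十 (Chinese numeral) → 3×1000 + 2×100 + 1×10 = 3210 (decimal)
Compute gcd(1106, 3210) = 2
2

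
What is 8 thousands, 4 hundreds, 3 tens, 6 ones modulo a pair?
Convert 8 thousands, 4 hundreds, 3 tens, 6 ones (place-value notation) → 8×1000 + 4×100 + 3×10 + 6 = 8436 (decimal)
Convert a pair (colloquial) → 2 (decimal)
Compute 8436 mod 2 = 0
0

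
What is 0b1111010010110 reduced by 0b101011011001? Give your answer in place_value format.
Convert 0b1111010010110 (binary) → 4096 + 2048 + 1024 + 512 + 128 + 16 + 4 + 2 = 7830 (decimal)
Convert 0b101011011001 (binary) → 2048 + 512 + 128 + 64 + 16 + 8 + 1 = 2777 (decimal)
Compute 7830 - 2777 = 5053
Convert 5053 (decimal) → 5053 = 5×1000 + 5×10 + 3 → 5 thousands, 5 tens, 3 ones (place-value notation)
5 thousands, 5 tens, 3 ones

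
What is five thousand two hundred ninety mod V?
Convert five thousand two hundred ninety (English words) → 5×1000 + 2×100 + 90 = 5290 (decimal)
Convert V (Roman numeral) → 5 (decimal)
Compute 5290 mod 5 = 0
0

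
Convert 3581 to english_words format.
Convert 3581 (decimal) → 3581 = 3×1000 + 5×100 + 81 → three thousand five hundred eighty-one (English words)
three thousand five hundred eighty-one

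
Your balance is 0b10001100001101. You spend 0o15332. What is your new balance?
Convert 0b10001100001101 (binary) → 8192 + 512 + 256 + 8 + 4 + 1 = 8973 (decimal)
Convert 0o15332 (octal) → 1×4096 + 5×512 + 3×64 + 3×8 + 2 = 6874 (decimal)
Compute 8973 - 6874 = 2099
2099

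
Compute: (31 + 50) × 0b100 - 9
Convert 0b100 (binary) → 4 (decimal)
Expression in decimal: (31 + 50) × 4 - 9
Parentheses first: 31 + 50 = 81
Multiply: 81 × 4 = 324
Subtract: 324 - 9 = 315
315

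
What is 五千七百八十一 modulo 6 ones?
Convert 五千七百八十一 (Chinese numeral) → 5×1000 + 7×100 + 8×10 + 1 = 5781 (decimal)
Convert 6 ones (place-value notation) → 6 (decimal)
Compute 5781 mod 6 = 3
3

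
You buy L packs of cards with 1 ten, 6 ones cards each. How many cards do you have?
Convert 1 ten, 6 ones (place-value notation) → 1×10 + 6 = 16 (decimal)
Convert L (Roman numeral) → 50 (decimal)
Compute 16 × 50 = 800
800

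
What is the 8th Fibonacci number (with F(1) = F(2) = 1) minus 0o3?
The 8th Fibonacci number (with F(1) = F(2) = 1): 1, 1, 2, 3, 5, 8, 13, 21 → 21
Convert 0o3 (octal) → 3 (decimal)
Compute 21 - 3 = 18
18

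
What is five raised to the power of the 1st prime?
Convert five (English words) → 5 (decimal)
Convert the 1st prime (prime index) → 2 (decimal)
Compute 5 ^ 2 = 25
25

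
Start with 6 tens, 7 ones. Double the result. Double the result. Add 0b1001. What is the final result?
Convert 6 tens, 7 ones (place-value notation) → 6×10 + 7 = 67 (decimal)
Start: 67
67 × 2 = 134
134 × 2 = 268
Convert 0b1001 (binary) → 8 + 1 = 9 (decimal)
268 + 9 = 277
277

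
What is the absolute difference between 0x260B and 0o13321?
Convert 0x260B (hexadecimal) → 2×4096 + 6×256 + 11 = 9739 (decimal)
Convert 0o13321 (octal) → 1×4096 + 3×512 + 3×64 + 2×8 + 1 = 5841 (decimal)
Compute |9739 - 5841| = 3898
3898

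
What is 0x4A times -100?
Convert 0x4A (hexadecimal) → 4×16 + 10 = 74 (decimal)
Compute 74 × -100 = -7400
-7400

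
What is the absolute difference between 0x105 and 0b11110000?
Convert 0x105 (hexadecimal) → 1×256 + 5 = 261 (decimal)
Convert 0b11110000 (binary) → 128 + 64 + 32 + 16 = 240 (decimal)
Compute |261 - 240| = 21
21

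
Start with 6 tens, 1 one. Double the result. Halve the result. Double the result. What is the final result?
Convert 6 tens, 1 one (place-value notation) → 6×10 + 1 = 61 (decimal)
Start: 61
61 × 2 = 122
122 ÷ 2 = 61
61 × 2 = 122
122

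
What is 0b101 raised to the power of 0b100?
Convert 0b101 (binary) → 4 + 1 = 5 (decimal)
Convert 0b100 (binary) → 4 (decimal)
Compute 5 ^ 4 = 625
625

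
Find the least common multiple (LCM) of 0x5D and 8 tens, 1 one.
Convert 0x5D (hexadecimal) → 5×16 + 13 = 93 (decimal)
Convert 8 tens, 1 one (place-value notation) → 8×10 + 1 = 81 (decimal)
Compute lcm(93, 81) = 2511
2511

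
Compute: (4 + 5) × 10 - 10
Parentheses first: 4 + 5 = 9
Multiply: 9 × 10 = 90
Subtract: 90 - 10 = 80
80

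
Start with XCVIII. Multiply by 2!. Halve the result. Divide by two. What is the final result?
Convert XCVIII (Roman numeral) → 90 + 5 + 1 + 1 + 1 = 98 (decimal)
Start: 98
Convert 2! (factorial) → 2 (decimal)
98 × 2 = 196
196 ÷ 2 = 98
Convert two (English words) → 2 (decimal)
98 ÷ 2 = 49
49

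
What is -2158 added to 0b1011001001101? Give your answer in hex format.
Convert 0b1011001001101 (binary) → 4096 + 1024 + 512 + 64 + 8 + 4 + 1 = 5709 (decimal)
Compute -2158 + 5709 = 3551
Convert 3551 (decimal) → 3551 = 13×256 + 13×16 + 15 → 0xDDF (hexadecimal)
0xDDF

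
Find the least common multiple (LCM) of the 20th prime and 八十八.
Convert the 20th prime (prime index) → 71 (decimal)
Convert 八十八 (Chinese numeral) → 8×10 + 8 = 88 (decimal)
Compute lcm(71, 88) = 6248
6248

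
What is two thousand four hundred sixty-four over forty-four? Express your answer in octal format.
Convert two thousand four hundred sixty-four (English words) → 2×1000 + 4×100 + 64 = 2464 (decimal)
Convert forty-four (English words) → 44 (decimal)
Compute 2464 ÷ 44 = 56
Convert 56 (decimal) → 56 = 7×8 → 0o70 (octal)
0o70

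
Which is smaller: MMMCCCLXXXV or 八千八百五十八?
Convert MMMCCCLXXXV (Roman numeral) → 1000 + 1000 + 1000 + 100 + 100 + 100 + 50 + 10 + 10 + 10 + 5 = 3385 (decimal)
Convert 八千八百五十八 (Chinese numeral) → 8×1000 + 8×100 + 5×10 + 8 = 8858 (decimal)
Compare 3385 vs 8858: smaller = 3385
3385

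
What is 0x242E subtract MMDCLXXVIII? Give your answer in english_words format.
Convert 0x242E (hexadecimal) → 2×4096 + 4×256 + 2×16 + 14 = 9262 (decimal)
Convert MMDCLXXVIII (Roman numeral) → 1000 + 1000 + 500 + 100 + 50 + 10 + 10 + 5 + 1 + 1 + 1 = 2678 (decimal)
Compute 9262 - 2678 = 6584
Convert 6584 (decimal) → 6584 = 6×1000 + 5×100 + 84 → six thousand five hundred eighty-four (English words)
six thousand five hundred eighty-four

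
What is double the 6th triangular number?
The 6th triangular number = 6×7/2 = 21
Compute 21 × 2 = 42
42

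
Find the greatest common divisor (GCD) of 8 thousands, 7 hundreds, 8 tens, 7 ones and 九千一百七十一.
Convert 8 thousands, 7 hundreds, 8 tens, 7 ones (place-value notation) → 8×1000 + 7×100 + 8×10 + 7 = 8787 (decimal)
Convert 九千一百七十一 (Chinese numeral) → 9×1000 + 1×100 + 7×10 + 1 = 9171 (decimal)
Compute gcd(8787, 9171) = 3
3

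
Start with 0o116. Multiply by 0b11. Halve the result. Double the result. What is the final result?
Convert 0o116 (octal) → 1×64 + 1×8 + 6 = 78 (decimal)
Start: 78
Convert 0b11 (binary) → 2 + 1 = 3 (decimal)
78 × 3 = 234
234 ÷ 2 = 117
117 × 2 = 234
234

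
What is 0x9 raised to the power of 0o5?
Convert 0x9 (hexadecimal) → 9 (decimal)
Convert 0o5 (octal) → 5 (decimal)
Compute 9 ^ 5 = 59049
59049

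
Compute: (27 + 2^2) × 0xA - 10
Convert 2^2 (power) → 4 (decimal)
Convert 0xA (hexadecimal) → 10 (decimal)
Expression in decimal: (27 + 4) × 10 - 10
Parentheses first: 27 + 4 = 31
Multiply: 31 × 10 = 310
Subtract: 310 - 10 = 300
300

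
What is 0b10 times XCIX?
Convert 0b10 (binary) → 2 (decimal)
Convert XCIX (Roman numeral) → 90 + 9 = 99 (decimal)
Compute 2 × 99 = 198
198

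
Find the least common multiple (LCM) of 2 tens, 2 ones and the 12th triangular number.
Convert 2 tens, 2 ones (place-value notation) → 2×10 + 2 = 22 (decimal)
Convert the 12th triangular number (triangular index) → 12×13/2 = 78 (decimal)
Compute lcm(22, 78) = 858
858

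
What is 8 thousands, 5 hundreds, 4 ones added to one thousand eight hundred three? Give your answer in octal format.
Convert 8 thousands, 5 hundreds, 4 ones (place-value notation) → 8×1000 + 5×100 + 4 = 8504 (decimal)
Convert one thousand eight hundred three (English words) → 1×1000 + 8×100 + 3 = 1803 (decimal)
Compute 8504 + 1803 = 10307
Convert 10307 (decimal) → 10307 = 2×4096 + 4×512 + 1×64 + 3 → 0o24103 (octal)
0o24103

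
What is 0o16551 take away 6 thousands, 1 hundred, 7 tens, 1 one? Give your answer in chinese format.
Convert 0o16551 (octal) → 1×4096 + 6×512 + 5×64 + 5×8 + 1 = 7529 (decimal)
Convert 6 thousands, 1 hundred, 7 tens, 1 one (place-value notation) → 6×1000 + 1×100 + 7×10 + 1 = 6171 (decimal)
Compute 7529 - 6171 = 1358
Convert 1358 (decimal) → 1358 = 1×1000 + 3×100 + 5×10 + 8 → 一千三百五十八 (Chinese numeral)
一千三百五十八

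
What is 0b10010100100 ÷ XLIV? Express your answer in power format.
Convert 0b10010100100 (binary) → 1024 + 128 + 32 + 4 = 1188 (decimal)
Convert XLIV (Roman numeral) → 40 + 4 = 44 (decimal)
Compute 1188 ÷ 44 = 27
Convert 27 (decimal) → 3^3 (power)
3^3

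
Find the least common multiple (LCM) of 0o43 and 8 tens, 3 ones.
Convert 0o43 (octal) → 4×8 + 3 = 35 (decimal)
Convert 8 tens, 3 ones (place-value notation) → 8×10 + 3 = 83 (decimal)
Compute lcm(35, 83) = 2905
2905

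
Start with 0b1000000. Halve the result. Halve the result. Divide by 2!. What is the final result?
Convert 0b1000000 (binary) → 64 (decimal)
Start: 64
64 ÷ 2 = 32
32 ÷ 2 = 16
Convert 2! (factorial) → 2 (decimal)
16 ÷ 2 = 8
8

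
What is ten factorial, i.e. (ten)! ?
Convert ten (English words) → 10 (decimal)
Compute 10! = 3628800
3628800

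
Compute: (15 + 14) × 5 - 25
Parentheses first: 15 + 14 = 29
Multiply: 29 × 5 = 145
Subtract: 145 - 25 = 120
120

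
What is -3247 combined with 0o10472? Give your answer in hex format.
Convert 0o10472 (octal) → 1×4096 + 4×64 + 7×8 + 2 = 4410 (decimal)
Compute -3247 + 4410 = 1163
Convert 1163 (decimal) → 1163 = 4×256 + 8×16 + 11 → 0x48B (hexadecimal)
0x48B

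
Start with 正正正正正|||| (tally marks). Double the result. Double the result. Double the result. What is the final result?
Convert 正正正正正|||| (tally marks) → 5 + 5 + 5 + 5 + 5 + 4 = 29 (decimal)
Start: 29
29 × 2 = 58
58 × 2 = 116
116 × 2 = 232
232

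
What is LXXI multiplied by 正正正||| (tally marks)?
Convert LXXI (Roman numeral) → 50 + 10 + 10 + 1 = 71 (decimal)
Convert 正正正||| (tally marks) → 5 + 5 + 5 + 3 = 18 (decimal)
Compute 71 × 18 = 1278
1278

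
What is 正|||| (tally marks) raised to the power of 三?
Convert 正|||| (tally marks) → 5 + 4 = 9 (decimal)
Convert 三 (Chinese numeral) → 3 (decimal)
Compute 9 ^ 3 = 729
729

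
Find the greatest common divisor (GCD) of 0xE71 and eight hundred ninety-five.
Convert 0xE71 (hexadecimal) → 14×256 + 7×16 + 1 = 3697 (decimal)
Convert eight hundred ninety-five (English words) → 8×100 + 95 = 895 (decimal)
Compute gcd(3697, 895) = 1
1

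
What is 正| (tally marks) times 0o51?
Convert 正| (tally marks) → 5 + 1 = 6 (decimal)
Convert 0o51 (octal) → 5×8 + 1 = 41 (decimal)
Compute 6 × 41 = 246
246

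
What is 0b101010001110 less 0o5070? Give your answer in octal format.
Convert 0b101010001110 (binary) → 2048 + 512 + 128 + 8 + 4 + 2 = 2702 (decimal)
Convert 0o5070 (octal) → 5×512 + 7×8 = 2616 (decimal)
Compute 2702 - 2616 = 86
Convert 86 (decimal) → 86 = 1×64 + 2×8 + 6 → 0o126 (octal)
0o126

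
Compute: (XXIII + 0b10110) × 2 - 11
Convert XXIII (Roman numeral) → 10 + 10 + 1 + 1 + 1 = 23 (decimal)
Convert 0b10110 (binary) → 16 + 4 + 2 = 22 (decimal)
Expression in decimal: (23 + 22) × 2 - 11
Parentheses first: 23 + 22 = 45
Multiply: 45 × 2 = 90
Subtract: 90 - 11 = 79
79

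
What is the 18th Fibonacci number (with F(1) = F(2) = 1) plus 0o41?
The 18th Fibonacci number (with F(1) = F(2) = 1) = 2584
Convert 0o41 (octal) → 4×8 + 1 = 33 (decimal)
Compute 2584 + 33 = 2617
2617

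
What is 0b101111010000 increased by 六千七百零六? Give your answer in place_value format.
Convert 0b101111010000 (binary) → 2048 + 512 + 256 + 128 + 64 + 16 = 3024 (decimal)
Convert 六千七百零六 (Chinese numeral) → 6×1000 + 7×100 + 6 = 6706 (decimal)
Compute 3024 + 6706 = 9730
Convert 9730 (decimal) → 9730 = 9×1000 + 7×100 + 3×10 → 9 thousands, 7 hundreds, 3 tens (place-value notation)
9 thousands, 7 hundreds, 3 tens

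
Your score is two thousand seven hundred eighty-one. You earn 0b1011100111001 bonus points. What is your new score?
Convert two thousand seven hundred eighty-one (English words) → 2×1000 + 7×100 + 81 = 2781 (decimal)
Convert 0b1011100111001 (binary) → 4096 + 1024 + 512 + 256 + 32 + 16 + 8 + 1 = 5945 (decimal)
Compute 2781 + 5945 = 8726
8726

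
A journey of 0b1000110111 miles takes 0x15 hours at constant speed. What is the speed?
Convert 0b1000110111 (binary) → 512 + 32 + 16 + 4 + 2 + 1 = 567 (decimal)
Convert 0x15 (hexadecimal) → 1×16 + 5 = 21 (decimal)
Compute 567 ÷ 21 = 27
27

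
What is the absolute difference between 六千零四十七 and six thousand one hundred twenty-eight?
Convert 六千零四十七 (Chinese numeral) → 6×1000 + 4×10 + 7 = 6047 (decimal)
Convert six thousand one hundred twenty-eight (English words) → 6×1000 + 1×100 + 28 = 6128 (decimal)
Compute |6047 - 6128| = 81
81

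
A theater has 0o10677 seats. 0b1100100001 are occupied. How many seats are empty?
Convert 0o10677 (octal) → 1×4096 + 6×64 + 7×8 + 7 = 4543 (decimal)
Convert 0b1100100001 (binary) → 512 + 256 + 32 + 1 = 801 (decimal)
Compute 4543 - 801 = 3742
3742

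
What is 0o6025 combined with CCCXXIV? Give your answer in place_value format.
Convert 0o6025 (octal) → 6×512 + 2×8 + 5 = 3093 (decimal)
Convert CCCXXIV (Roman numeral) → 100 + 100 + 100 + 10 + 10 + 4 = 324 (decimal)
Compute 3093 + 324 = 3417
Convert 3417 (decimal) → 3417 = 3×1000 + 4×100 + 1×10 + 7 → 3 thousands, 4 hundreds, 1 ten, 7 ones (place-value notation)
3 thousands, 4 hundreds, 1 ten, 7 ones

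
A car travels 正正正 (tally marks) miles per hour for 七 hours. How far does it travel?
Convert 正正正 (tally marks) → 5 + 5 + 5 = 15 (decimal)
Convert 七 (Chinese numeral) → 7 (decimal)
Compute 15 × 7 = 105
105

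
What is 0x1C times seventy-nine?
Convert 0x1C (hexadecimal) → 1×16 + 12 = 28 (decimal)
Convert seventy-nine (English words) → 79 (decimal)
Compute 28 × 79 = 2212
2212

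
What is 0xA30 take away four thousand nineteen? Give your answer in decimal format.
Convert 0xA30 (hexadecimal) → 10×256 + 3×16 = 2608 (decimal)
Convert four thousand nineteen (English words) → 4×1000 + 19 = 4019 (decimal)
Compute 2608 - 4019 = -1411
-1411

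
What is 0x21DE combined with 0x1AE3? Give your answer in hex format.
Convert 0x21DE (hexadecimal) → 2×4096 + 1×256 + 13×16 + 14 = 8670 (decimal)
Convert 0x1AE3 (hexadecimal) → 1×4096 + 10×256 + 14×16 + 3 = 6883 (decimal)
Compute 8670 + 6883 = 15553
Convert 15553 (decimal) → 15553 = 3×4096 + 12×256 + 12×16 + 1 → 0x3CC1 (hexadecimal)
0x3CC1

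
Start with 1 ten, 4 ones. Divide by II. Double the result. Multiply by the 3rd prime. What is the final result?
Convert 1 ten, 4 ones (place-value notation) → 1×10 + 4 = 14 (decimal)
Start: 14
Convert II (Roman numeral) → 1 + 1 = 2 (decimal)
14 ÷ 2 = 7
7 × 2 = 14
Convert the 3rd prime (prime index) → 5 (decimal)
14 × 5 = 70
70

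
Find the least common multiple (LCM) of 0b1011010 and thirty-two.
Convert 0b1011010 (binary) → 64 + 16 + 8 + 2 = 90 (decimal)
Convert thirty-two (English words) → 32 (decimal)
Compute lcm(90, 32) = 1440
1440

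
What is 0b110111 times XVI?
Convert 0b110111 (binary) → 32 + 16 + 4 + 2 + 1 = 55 (decimal)
Convert XVI (Roman numeral) → 10 + 5 + 1 = 16 (decimal)
Compute 55 × 16 = 880
880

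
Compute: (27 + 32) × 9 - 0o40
Convert 0o40 (octal) → 4×8 = 32 (decimal)
Expression in decimal: (27 + 32) × 9 - 32
Parentheses first: 27 + 32 = 59
Multiply: 59 × 9 = 531
Subtract: 531 - 32 = 499
499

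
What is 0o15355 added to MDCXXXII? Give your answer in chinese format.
Convert 0o15355 (octal) → 1×4096 + 5×512 + 3×64 + 5×8 + 5 = 6893 (decimal)
Convert MDCXXXII (Roman numeral) → 1000 + 500 + 100 + 10 + 10 + 10 + 1 + 1 = 1632 (decimal)
Compute 6893 + 1632 = 8525
Convert 8525 (decimal) → 8525 = 8×1000 + 5×100 + 2×10 + 5 → 八千五百二十五 (Chinese numeral)
八千五百二十五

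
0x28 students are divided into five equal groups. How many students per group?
Convert 0x28 (hexadecimal) → 2×16 + 8 = 40 (decimal)
Convert five (English words) → 5 (decimal)
Compute 40 ÷ 5 = 8
8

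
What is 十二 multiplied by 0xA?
Convert 十二 (Chinese numeral) → 1×10 + 2 = 12 (decimal)
Convert 0xA (hexadecimal) → 10 (decimal)
Compute 12 × 10 = 120
120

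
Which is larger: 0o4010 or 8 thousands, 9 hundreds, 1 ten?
Convert 0o4010 (octal) → 4×512 + 1×8 = 2056 (decimal)
Convert 8 thousands, 9 hundreds, 1 ten (place-value notation) → 8×1000 + 9×100 + 1×10 = 8910 (decimal)
Compare 2056 vs 8910: larger = 8910
8910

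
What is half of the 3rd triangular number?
The 3rd triangular number = 3×4/2 = 6
Compute 6 ÷ 2 = 3
3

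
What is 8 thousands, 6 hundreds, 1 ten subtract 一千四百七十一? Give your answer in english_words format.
Convert 8 thousands, 6 hundreds, 1 ten (place-value notation) → 8×1000 + 6×100 + 1×10 = 8610 (decimal)
Convert 一千四百七十一 (Chinese numeral) → 1×1000 + 4×100 + 7×10 + 1 = 1471 (decimal)
Compute 8610 - 1471 = 7139
Convert 7139 (decimal) → 7139 = 7×1000 + 1×100 + 39 → seven thousand one hundred thirty-nine (English words)
seven thousand one hundred thirty-nine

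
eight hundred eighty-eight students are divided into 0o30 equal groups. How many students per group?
Convert eight hundred eighty-eight (English words) → 8×100 + 88 = 888 (decimal)
Convert 0o30 (octal) → 3×8 = 24 (decimal)
Compute 888 ÷ 24 = 37
37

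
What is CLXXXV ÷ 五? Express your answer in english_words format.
Convert CLXXXV (Roman numeral) → 100 + 50 + 10 + 10 + 10 + 5 = 185 (decimal)
Convert 五 (Chinese numeral) → 5 (decimal)
Compute 185 ÷ 5 = 37
Convert 37 (decimal) → thirty-seven (English words)
thirty-seven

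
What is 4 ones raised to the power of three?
Convert 4 ones (place-value notation) → 4 (decimal)
Convert three (English words) → 3 (decimal)
Compute 4 ^ 3 = 64
64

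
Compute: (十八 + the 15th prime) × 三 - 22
Convert 十八 (Chinese numeral) → 1×10 + 8 = 18 (decimal)
Convert the 15th prime (prime index) → 47 (decimal)
Convert 三 (Chinese numeral) → 3 (decimal)
Expression in decimal: (18 + 47) × 3 - 22
Parentheses first: 18 + 47 = 65
Multiply: 65 × 3 = 195
Subtract: 195 - 22 = 173
173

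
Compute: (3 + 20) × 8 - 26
Parentheses first: 3 + 20 = 23
Multiply: 23 × 8 = 184
Subtract: 184 - 26 = 158
158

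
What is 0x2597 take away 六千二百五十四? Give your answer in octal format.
Convert 0x2597 (hexadecimal) → 2×4096 + 5×256 + 9×16 + 7 = 9623 (decimal)
Convert 六千二百五十四 (Chinese numeral) → 6×1000 + 2×100 + 5×10 + 4 = 6254 (decimal)
Compute 9623 - 6254 = 3369
Convert 3369 (decimal) → 3369 = 6×512 + 4×64 + 5×8 + 1 → 0o6451 (octal)
0o6451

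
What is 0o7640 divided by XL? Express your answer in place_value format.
Convert 0o7640 (octal) → 7×512 + 6×64 + 4×8 = 4000 (decimal)
Convert XL (Roman numeral) → 40 (decimal)
Compute 4000 ÷ 40 = 100
Convert 100 (decimal) → 100 = 1×100 → 1 hundred (place-value notation)
1 hundred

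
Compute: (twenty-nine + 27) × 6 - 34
Convert twenty-nine (English words) → 29 (decimal)
Expression in decimal: (29 + 27) × 6 - 34
Parentheses first: 29 + 27 = 56
Multiply: 56 × 6 = 336
Subtract: 336 - 34 = 302
302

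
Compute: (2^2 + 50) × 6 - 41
Convert 2^2 (power) → 4 (decimal)
Expression in decimal: (4 + 50) × 6 - 41
Parentheses first: 4 + 50 = 54
Multiply: 54 × 6 = 324
Subtract: 324 - 41 = 283
283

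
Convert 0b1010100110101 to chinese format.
Convert 0b1010100110101 (binary) → 4096 + 1024 + 256 + 32 + 16 + 4 + 1 = 5429 (decimal)
Convert 5429 (decimal) → 5429 = 5×1000 + 4×100 + 2×10 + 9 → 五千四百二十九 (Chinese numeral)
五千四百二十九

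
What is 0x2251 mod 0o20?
Convert 0x2251 (hexadecimal) → 2×4096 + 2×256 + 5×16 + 1 = 8785 (decimal)
Convert 0o20 (octal) → 2×8 = 16 (decimal)
Compute 8785 mod 16 = 1
1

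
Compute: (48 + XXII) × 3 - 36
Convert XXII (Roman numeral) → 10 + 10 + 1 + 1 = 22 (decimal)
Expression in decimal: (48 + 22) × 3 - 36
Parentheses first: 48 + 22 = 70
Multiply: 70 × 3 = 210
Subtract: 210 - 36 = 174
174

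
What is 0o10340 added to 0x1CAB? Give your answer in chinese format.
Convert 0o10340 (octal) → 1×4096 + 3×64 + 4×8 = 4320 (decimal)
Convert 0x1CAB (hexadecimal) → 1×4096 + 12×256 + 10×16 + 11 = 7339 (decimal)
Compute 4320 + 7339 = 11659
Convert 11659 (decimal) → 11659 = 1×10000 + 1×1000 + 6×100 + 5×10 + 9 → 一万一千六百五十九 (Chinese numeral)
一万一千六百五十九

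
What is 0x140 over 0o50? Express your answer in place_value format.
Convert 0x140 (hexadecimal) → 1×256 + 4×16 = 320 (decimal)
Convert 0o50 (octal) → 5×8 = 40 (decimal)
Compute 320 ÷ 40 = 8
Convert 8 (decimal) → 8 ones (place-value notation)
8 ones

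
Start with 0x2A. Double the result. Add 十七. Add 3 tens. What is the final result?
Convert 0x2A (hexadecimal) → 2×16 + 10 = 42 (decimal)
Start: 42
42 × 2 = 84
Convert 十七 (Chinese numeral) → 1×10 + 7 = 17 (decimal)
84 + 17 = 101
Convert 3 tens (place-value notation) → 3×10 = 30 (decimal)
101 + 30 = 131
131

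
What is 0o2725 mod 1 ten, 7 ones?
Convert 0o2725 (octal) → 2×512 + 7×64 + 2×8 + 5 = 1493 (decimal)
Convert 1 ten, 7 ones (place-value notation) → 1×10 + 7 = 17 (decimal)
Compute 1493 mod 17 = 14
14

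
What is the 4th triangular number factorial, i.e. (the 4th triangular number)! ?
Convert the 4th triangular number (triangular index) → 4×5/2 = 10 (decimal)
Compute 10! = 3628800
3628800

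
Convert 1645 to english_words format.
Convert 1645 (decimal) → 1645 = 1×1000 + 6×100 + 45 → one thousand six hundred forty-five (English words)
one thousand six hundred forty-five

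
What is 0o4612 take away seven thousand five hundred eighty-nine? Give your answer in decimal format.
Convert 0o4612 (octal) → 4×512 + 6×64 + 1×8 + 2 = 2442 (decimal)
Convert seven thousand five hundred eighty-nine (English words) → 7×1000 + 5×100 + 89 = 7589 (decimal)
Compute 2442 - 7589 = -5147
-5147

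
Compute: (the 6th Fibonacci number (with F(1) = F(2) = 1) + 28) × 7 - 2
Convert the 6th Fibonacci number (with F(1) = F(2) = 1) (Fibonacci index) → 1, 1, 2, 3, 5, 8 → 8 (decimal)
Expression in decimal: (8 + 28) × 7 - 2
Parentheses first: 8 + 28 = 36
Multiply: 36 × 7 = 252
Subtract: 252 - 2 = 250
250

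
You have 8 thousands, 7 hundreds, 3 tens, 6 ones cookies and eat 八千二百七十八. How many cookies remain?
Convert 8 thousands, 7 hundreds, 3 tens, 6 ones (place-value notation) → 8×1000 + 7×100 + 3×10 + 6 = 8736 (decimal)
Convert 八千二百七十八 (Chinese numeral) → 8×1000 + 2×100 + 7×10 + 8 = 8278 (decimal)
Compute 8736 - 8278 = 458
458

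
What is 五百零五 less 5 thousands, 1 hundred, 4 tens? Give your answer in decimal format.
Convert 五百零五 (Chinese numeral) → 5×100 + 5 = 505 (decimal)
Convert 5 thousands, 1 hundred, 4 tens (place-value notation) → 5×1000 + 1×100 + 4×10 = 5140 (decimal)
Compute 505 - 5140 = -4635
-4635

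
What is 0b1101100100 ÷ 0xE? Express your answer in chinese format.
Convert 0b1101100100 (binary) → 512 + 256 + 64 + 32 + 4 = 868 (decimal)
Convert 0xE (hexadecimal) → 14 (decimal)
Compute 868 ÷ 14 = 62
Convert 62 (decimal) → 62 = 6×10 + 2 → 六十二 (Chinese numeral)
六十二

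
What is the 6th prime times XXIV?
Convert the 6th prime (prime index) → 13 (decimal)
Convert XXIV (Roman numeral) → 10 + 10 + 4 = 24 (decimal)
Compute 13 × 24 = 312
312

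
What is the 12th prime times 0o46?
Convert the 12th prime (prime index) → 37 (decimal)
Convert 0o46 (octal) → 4×8 + 6 = 38 (decimal)
Compute 37 × 38 = 1406
1406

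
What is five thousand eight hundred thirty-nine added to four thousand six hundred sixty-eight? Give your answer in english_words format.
Convert five thousand eight hundred thirty-nine (English words) → 5×1000 + 8×100 + 39 = 5839 (decimal)
Convert four thousand six hundred sixty-eight (English words) → 4×1000 + 6×100 + 68 = 4668 (decimal)
Compute 5839 + 4668 = 10507
Convert 10507 (decimal) → 10507 = 10×1000 + 5×100 + 7 → ten thousand five hundred seven (English words)
ten thousand five hundred seven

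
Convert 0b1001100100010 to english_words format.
Convert 0b1001100100010 (binary) → 4096 + 512 + 256 + 32 + 2 = 4898 (decimal)
Convert 4898 (decimal) → 4898 = 4×1000 + 8×100 + 98 → four thousand eight hundred ninety-eight (English words)
four thousand eight hundred ninety-eight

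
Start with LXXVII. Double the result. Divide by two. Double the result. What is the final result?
Convert LXXVII (Roman numeral) → 50 + 10 + 10 + 5 + 1 + 1 = 77 (decimal)
Start: 77
77 × 2 = 154
Convert two (English words) → 2 (decimal)
154 ÷ 2 = 77
77 × 2 = 154
154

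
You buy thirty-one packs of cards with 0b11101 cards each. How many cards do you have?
Convert 0b11101 (binary) → 16 + 8 + 4 + 1 = 29 (decimal)
Convert thirty-one (English words) → 31 (decimal)
Compute 29 × 31 = 899
899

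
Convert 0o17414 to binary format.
Convert 0o17414 (octal) → 1×4096 + 7×512 + 4×64 + 1×8 + 4 = 7948 (decimal)
Convert 7948 (decimal) → 7948 = 4096 + 2048 + 1024 + 512 + 256 + 8 + 4 → 0b1111100001100 (binary)
0b1111100001100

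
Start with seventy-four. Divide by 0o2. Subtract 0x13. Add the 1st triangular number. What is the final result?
Convert seventy-four (English words) → 74 (decimal)
Start: 74
Convert 0o2 (octal) → 2 (decimal)
74 ÷ 2 = 37
Convert 0x13 (hexadecimal) → 1×16 + 3 = 19 (decimal)
37 - 19 = 18
Convert the 1st triangular number (triangular index) → 1×2/2 = 1 (decimal)
18 + 1 = 19
19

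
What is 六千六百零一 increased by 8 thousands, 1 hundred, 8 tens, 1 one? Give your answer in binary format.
Convert 六千六百零一 (Chinese numeral) → 6×1000 + 6×100 + 1 = 6601 (decimal)
Convert 8 thousands, 1 hundred, 8 tens, 1 one (place-value notation) → 8×1000 + 1×100 + 8×10 + 1 = 8181 (decimal)
Compute 6601 + 8181 = 14782
Convert 14782 (decimal) → 14782 = 8192 + 4096 + 2048 + 256 + 128 + 32 + 16 + 8 + 4 + 2 → 0b11100110111110 (binary)
0b11100110111110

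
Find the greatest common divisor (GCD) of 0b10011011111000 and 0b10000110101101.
Convert 0b10011011111000 (binary) → 8192 + 1024 + 512 + 128 + 64 + 32 + 16 + 8 = 9976 (decimal)
Convert 0b10000110101101 (binary) → 8192 + 256 + 128 + 32 + 8 + 4 + 1 = 8621 (decimal)
Compute gcd(9976, 8621) = 1
1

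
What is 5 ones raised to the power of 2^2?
Convert 5 ones (place-value notation) → 5 (decimal)
Convert 2^2 (power) → 4 (decimal)
Compute 5 ^ 4 = 625
625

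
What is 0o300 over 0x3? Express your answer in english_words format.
Convert 0o300 (octal) → 3×64 = 192 (decimal)
Convert 0x3 (hexadecimal) → 3 (decimal)
Compute 192 ÷ 3 = 64
Convert 64 (decimal) → sixty-four (English words)
sixty-four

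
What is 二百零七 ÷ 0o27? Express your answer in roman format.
Convert 二百零七 (Chinese numeral) → 2×100 + 7 = 207 (decimal)
Convert 0o27 (octal) → 2×8 + 7 = 23 (decimal)
Compute 207 ÷ 23 = 9
Convert 9 (decimal) → IX (Roman numeral)
IX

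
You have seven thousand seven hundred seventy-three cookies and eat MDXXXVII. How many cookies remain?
Convert seven thousand seven hundred seventy-three (English words) → 7×1000 + 7×100 + 73 = 7773 (decimal)
Convert MDXXXVII (Roman numeral) → 1000 + 500 + 10 + 10 + 10 + 5 + 1 + 1 = 1537 (decimal)
Compute 7773 - 1537 = 6236
6236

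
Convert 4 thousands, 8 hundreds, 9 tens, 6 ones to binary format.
Convert 4 thousands, 8 hundreds, 9 tens, 6 ones (place-value notation) → 4×1000 + 8×100 + 9×10 + 6 = 4896 (decimal)
Convert 4896 (decimal) → 4896 = 4096 + 512 + 256 + 32 → 0b1001100100000 (binary)
0b1001100100000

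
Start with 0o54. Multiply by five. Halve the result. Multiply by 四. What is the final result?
Convert 0o54 (octal) → 5×8 + 4 = 44 (decimal)
Start: 44
Convert five (English words) → 5 (decimal)
44 × 5 = 220
220 ÷ 2 = 110
Convert 四 (Chinese numeral) → 4 (decimal)
110 × 4 = 440
440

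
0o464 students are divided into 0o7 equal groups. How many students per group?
Convert 0o464 (octal) → 4×64 + 6×8 + 4 = 308 (decimal)
Convert 0o7 (octal) → 7 (decimal)
Compute 308 ÷ 7 = 44
44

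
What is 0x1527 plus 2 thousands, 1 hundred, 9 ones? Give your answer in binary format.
Convert 0x1527 (hexadecimal) → 1×4096 + 5×256 + 2×16 + 7 = 5415 (decimal)
Convert 2 thousands, 1 hundred, 9 ones (place-value notation) → 2×1000 + 1×100 + 9 = 2109 (decimal)
Compute 5415 + 2109 = 7524
Convert 7524 (decimal) → 7524 = 4096 + 2048 + 1024 + 256 + 64 + 32 + 4 → 0b1110101100100 (binary)
0b1110101100100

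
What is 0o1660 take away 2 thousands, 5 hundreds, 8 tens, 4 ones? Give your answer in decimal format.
Convert 0o1660 (octal) → 1×512 + 6×64 + 6×8 = 944 (decimal)
Convert 2 thousands, 5 hundreds, 8 tens, 4 ones (place-value notation) → 2×1000 + 5×100 + 8×10 + 4 = 2584 (decimal)
Compute 944 - 2584 = -1640
-1640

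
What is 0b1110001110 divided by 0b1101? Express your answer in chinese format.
Convert 0b1110001110 (binary) → 512 + 256 + 128 + 8 + 4 + 2 = 910 (decimal)
Convert 0b1101 (binary) → 8 + 4 + 1 = 13 (decimal)
Compute 910 ÷ 13 = 70
Convert 70 (decimal) → 70 = 7×10 → 七十 (Chinese numeral)
七十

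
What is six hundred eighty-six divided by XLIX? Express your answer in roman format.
Convert six hundred eighty-six (English words) → 6×100 + 86 = 686 (decimal)
Convert XLIX (Roman numeral) → 40 + 9 = 49 (decimal)
Compute 686 ÷ 49 = 14
Convert 14 (decimal) → 14 = 10 + 4 → XIV (Roman numeral)
XIV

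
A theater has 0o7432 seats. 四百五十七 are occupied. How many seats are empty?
Convert 0o7432 (octal) → 7×512 + 4×64 + 3×8 + 2 = 3866 (decimal)
Convert 四百五十七 (Chinese numeral) → 4×100 + 5×10 + 7 = 457 (decimal)
Compute 3866 - 457 = 3409
3409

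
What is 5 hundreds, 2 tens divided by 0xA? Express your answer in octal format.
Convert 5 hundreds, 2 tens (place-value notation) → 5×100 + 2×10 = 520 (decimal)
Convert 0xA (hexadecimal) → 10 (decimal)
Compute 520 ÷ 10 = 52
Convert 52 (decimal) → 52 = 6×8 + 4 → 0o64 (octal)
0o64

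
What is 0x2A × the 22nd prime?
Convert 0x2A (hexadecimal) → 2×16 + 10 = 42 (decimal)
Convert the 22nd prime (prime index) → 79 (decimal)
Compute 42 × 79 = 3318
3318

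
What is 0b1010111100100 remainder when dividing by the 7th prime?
Convert 0b1010111100100 (binary) → 4096 + 1024 + 256 + 128 + 64 + 32 + 4 = 5604 (decimal)
Convert the 7th prime (prime index) → 17 (decimal)
Compute 5604 mod 17 = 11
11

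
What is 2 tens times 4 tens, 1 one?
Convert 2 tens (place-value notation) → 2×10 = 20 (decimal)
Convert 4 tens, 1 one (place-value notation) → 4×10 + 1 = 41 (decimal)
Compute 20 × 41 = 820
820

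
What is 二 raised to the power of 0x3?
Convert 二 (Chinese numeral) → 2 (decimal)
Convert 0x3 (hexadecimal) → 3 (decimal)
Compute 2 ^ 3 = 8
8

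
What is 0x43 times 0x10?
Convert 0x43 (hexadecimal) → 4×16 + 3 = 67 (decimal)
Convert 0x10 (hexadecimal) → 1×16 = 16 (decimal)
Compute 67 × 16 = 1072
1072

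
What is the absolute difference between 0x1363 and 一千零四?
Convert 0x1363 (hexadecimal) → 1×4096 + 3×256 + 6×16 + 3 = 4963 (decimal)
Convert 一千零四 (Chinese numeral) → 1×1000 + 4 = 1004 (decimal)
Compute |4963 - 1004| = 3959
3959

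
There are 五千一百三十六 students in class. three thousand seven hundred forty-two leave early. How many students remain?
Convert 五千一百三十六 (Chinese numeral) → 5×1000 + 1×100 + 3×10 + 6 = 5136 (decimal)
Convert three thousand seven hundred forty-two (English words) → 3×1000 + 7×100 + 42 = 3742 (decimal)
Compute 5136 - 3742 = 1394
1394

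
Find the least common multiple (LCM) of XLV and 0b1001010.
Convert XLV (Roman numeral) → 40 + 5 = 45 (decimal)
Convert 0b1001010 (binary) → 64 + 8 + 2 = 74 (decimal)
Compute lcm(45, 74) = 3330
3330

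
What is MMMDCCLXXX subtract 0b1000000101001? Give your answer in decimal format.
Convert MMMDCCLXXX (Roman numeral) → 1000 + 1000 + 1000 + 500 + 100 + 100 + 50 + 10 + 10 + 10 = 3780 (decimal)
Convert 0b1000000101001 (binary) → 4096 + 32 + 8 + 1 = 4137 (decimal)
Compute 3780 - 4137 = -357
-357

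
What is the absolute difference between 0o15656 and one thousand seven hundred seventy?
Convert 0o15656 (octal) → 1×4096 + 5×512 + 6×64 + 5×8 + 6 = 7086 (decimal)
Convert one thousand seven hundred seventy (English words) → 1×1000 + 7×100 + 70 = 1770 (decimal)
Compute |7086 - 1770| = 5316
5316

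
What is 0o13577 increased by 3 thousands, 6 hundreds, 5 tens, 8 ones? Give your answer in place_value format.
Convert 0o13577 (octal) → 1×4096 + 3×512 + 5×64 + 7×8 + 7 = 6015 (decimal)
Convert 3 thousands, 6 hundreds, 5 tens, 8 ones (place-value notation) → 3×1000 + 6×100 + 5×10 + 8 = 3658 (decimal)
Compute 6015 + 3658 = 9673
Convert 9673 (decimal) → 9673 = 9×1000 + 6×100 + 7×10 + 3 → 9 thousands, 6 hundreds, 7 tens, 3 ones (place-value notation)
9 thousands, 6 hundreds, 7 tens, 3 ones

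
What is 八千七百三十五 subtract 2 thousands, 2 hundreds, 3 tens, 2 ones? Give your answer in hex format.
Convert 八千七百三十五 (Chinese numeral) → 8×1000 + 7×100 + 3×10 + 5 = 8735 (decimal)
Convert 2 thousands, 2 hundreds, 3 tens, 2 ones (place-value notation) → 2×1000 + 2×100 + 3×10 + 2 = 2232 (decimal)
Compute 8735 - 2232 = 6503
Convert 6503 (decimal) → 6503 = 1×4096 + 9×256 + 6×16 + 7 → 0x1967 (hexadecimal)
0x1967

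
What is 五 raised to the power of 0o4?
Convert 五 (Chinese numeral) → 5 (decimal)
Convert 0o4 (octal) → 4 (decimal)
Compute 5 ^ 4 = 625
625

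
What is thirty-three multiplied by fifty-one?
Convert thirty-three (English words) → 33 (decimal)
Convert fifty-one (English words) → 51 (decimal)
Compute 33 × 51 = 1683
1683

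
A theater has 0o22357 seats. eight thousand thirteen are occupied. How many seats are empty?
Convert 0o22357 (octal) → 2×4096 + 2×512 + 3×64 + 5×8 + 7 = 9455 (decimal)
Convert eight thousand thirteen (English words) → 8×1000 + 13 = 8013 (decimal)
Compute 9455 - 8013 = 1442
1442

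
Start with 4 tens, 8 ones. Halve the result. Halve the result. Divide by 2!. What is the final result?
Convert 4 tens, 8 ones (place-value notation) → 4×10 + 8 = 48 (decimal)
Start: 48
48 ÷ 2 = 24
24 ÷ 2 = 12
Convert 2! (factorial) → 2 (decimal)
12 ÷ 2 = 6
6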